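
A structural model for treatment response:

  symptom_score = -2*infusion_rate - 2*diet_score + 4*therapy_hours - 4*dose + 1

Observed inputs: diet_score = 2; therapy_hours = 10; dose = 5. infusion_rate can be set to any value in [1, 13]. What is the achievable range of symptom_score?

-9 to 15

Substituting into the symptom_score equation gives symptom_score = -2*infusion_rate + 17.
Linear in infusion_rate, so extremes are at the endpoints: infusion_rate = 1 gives symptom_score = 15; infusion_rate = 13 gives symptom_score = -9.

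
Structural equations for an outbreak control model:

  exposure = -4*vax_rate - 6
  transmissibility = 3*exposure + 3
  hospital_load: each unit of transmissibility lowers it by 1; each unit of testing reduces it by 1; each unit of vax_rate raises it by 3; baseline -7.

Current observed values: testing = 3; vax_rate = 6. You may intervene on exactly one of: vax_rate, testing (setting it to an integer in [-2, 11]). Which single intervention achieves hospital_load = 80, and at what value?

set vax_rate = 5

Intervening on vax_rate: with other inputs at their observed values, hospital_load = 15*vax_rate + 5. Solving for 80 gives vax_rate = 5, within [-2, 11].
Intervening on testing: hospital_load = -testing + 98. Reaching 80 requires testing = 18, outside [-2, 11].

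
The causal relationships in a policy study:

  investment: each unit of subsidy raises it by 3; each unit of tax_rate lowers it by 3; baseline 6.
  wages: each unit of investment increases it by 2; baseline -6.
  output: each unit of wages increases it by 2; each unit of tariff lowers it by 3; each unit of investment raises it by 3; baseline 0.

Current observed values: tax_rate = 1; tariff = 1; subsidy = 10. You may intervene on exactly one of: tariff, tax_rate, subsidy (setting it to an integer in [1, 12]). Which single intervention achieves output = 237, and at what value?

Intervening on tariff: output = -3*tariff + 219. Reaching 237 requires tariff = -6, outside [1, 12].
Intervening on tax_rate: output = -21*tax_rate + 237. Reaching 237 requires tax_rate = 0, outside [1, 12].
Intervening on subsidy: with other inputs at their observed values, output = 21*subsidy + 6. Solving for 237 gives subsidy = 11, within [1, 12].

set subsidy = 11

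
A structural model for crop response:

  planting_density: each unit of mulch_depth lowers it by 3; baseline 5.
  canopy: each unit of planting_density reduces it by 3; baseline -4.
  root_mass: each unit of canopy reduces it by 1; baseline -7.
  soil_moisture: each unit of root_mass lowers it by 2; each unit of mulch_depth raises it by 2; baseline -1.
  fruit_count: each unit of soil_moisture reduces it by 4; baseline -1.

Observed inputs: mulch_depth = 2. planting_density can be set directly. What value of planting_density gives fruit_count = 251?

Intervening on planting_density fixes its value directly, overriding its dependence on mulch_depth.
Substituting into the root_mass equation gives root_mass = 3*planting_density - 3.
Substituting into the soil_moisture equation gives soil_moisture = -6*planting_density + 9.
Substituting into the fruit_count equation gives fruit_count = 24*planting_density - 37.
Solve 24*planting_density - 37 = 251: planting_density = (251 + 37) / 24 = 12.

planting_density = 12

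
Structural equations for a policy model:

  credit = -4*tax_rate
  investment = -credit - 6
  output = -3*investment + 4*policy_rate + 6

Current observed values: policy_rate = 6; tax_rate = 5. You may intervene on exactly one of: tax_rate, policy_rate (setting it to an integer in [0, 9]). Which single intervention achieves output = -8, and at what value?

Intervening on tax_rate: output = -12*tax_rate + 48. Reaching -8 requires tax_rate = 14/3, not an integer.
Intervening on policy_rate: with other inputs at their observed values, output = 4*policy_rate - 36. Solving for -8 gives policy_rate = 7, within [0, 9].

set policy_rate = 7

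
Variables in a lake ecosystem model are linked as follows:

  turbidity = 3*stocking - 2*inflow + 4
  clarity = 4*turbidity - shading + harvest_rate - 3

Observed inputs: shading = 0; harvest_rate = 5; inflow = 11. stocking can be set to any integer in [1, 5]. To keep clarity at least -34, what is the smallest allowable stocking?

Substituting into the turbidity equation gives turbidity = 3*stocking - 18.
Substituting into the clarity equation gives clarity = 12*stocking - 70.
Require 12*stocking - 70 ≥ -34, so stocking ≥ 3.
The smallest integer in [1, 5] satisfying this is 3.

stocking = 3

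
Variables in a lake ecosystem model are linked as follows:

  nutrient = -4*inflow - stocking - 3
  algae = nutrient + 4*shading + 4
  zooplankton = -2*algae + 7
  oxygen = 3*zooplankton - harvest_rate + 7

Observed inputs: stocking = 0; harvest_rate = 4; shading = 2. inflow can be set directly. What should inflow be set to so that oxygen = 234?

Substituting into the nutrient equation gives nutrient = -4*inflow - 3.
Substituting into the algae equation gives algae = -4*inflow + 9.
Substituting into the zooplankton equation gives zooplankton = 8*inflow - 11.
Substituting into the oxygen equation gives oxygen = 24*inflow - 30.
Solve 24*inflow - 30 = 234: inflow = (234 + 30) / 24 = 11.

inflow = 11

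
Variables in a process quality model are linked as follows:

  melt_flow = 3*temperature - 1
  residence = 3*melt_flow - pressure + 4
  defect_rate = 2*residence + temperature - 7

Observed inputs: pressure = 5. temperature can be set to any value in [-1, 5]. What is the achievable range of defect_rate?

Substituting into the residence equation gives residence = 9*temperature - 4.
This gives defect_rate = 19*temperature - 15.
Linear in temperature, so extremes are at the endpoints: temperature = -1 gives defect_rate = -34; temperature = 5 gives defect_rate = 80.

-34 to 80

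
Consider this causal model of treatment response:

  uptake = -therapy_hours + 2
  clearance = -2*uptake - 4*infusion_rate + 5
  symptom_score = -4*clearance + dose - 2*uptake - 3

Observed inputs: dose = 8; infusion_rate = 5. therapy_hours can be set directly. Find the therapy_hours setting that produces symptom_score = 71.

therapy_hours = 1

Substituting into the clearance equation gives clearance = 2*therapy_hours - 19.
Substituting into the symptom_score equation gives symptom_score = -6*therapy_hours + 77.
Solve -6*therapy_hours + 77 = 71: therapy_hours = (71 - 77) / -6 = 1.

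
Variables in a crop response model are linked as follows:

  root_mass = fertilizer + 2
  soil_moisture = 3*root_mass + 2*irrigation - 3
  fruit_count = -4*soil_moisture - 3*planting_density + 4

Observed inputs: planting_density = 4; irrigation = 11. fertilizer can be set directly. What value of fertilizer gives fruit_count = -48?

fertilizer = -5

Substituting into the soil_moisture equation gives soil_moisture = 3*fertilizer + 25.
So fruit_count = -12*fertilizer - 108.
Solve -12*fertilizer - 108 = -48: fertilizer = (-48 + 108) / -12 = -5.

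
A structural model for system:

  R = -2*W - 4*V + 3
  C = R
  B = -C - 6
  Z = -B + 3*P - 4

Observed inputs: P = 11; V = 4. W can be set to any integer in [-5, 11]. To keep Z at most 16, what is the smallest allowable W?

Substituting into the R equation gives R = -2*W - 13.
So C = -2*W - 13.
Substituting into the B equation gives B = 2*W + 7.
Substituting into the Z equation gives Z = -2*W + 22.
Require -2*W + 22 ≤ 16, so W ≥ 3.
The smallest integer in [-5, 11] satisfying this is 3.

W = 3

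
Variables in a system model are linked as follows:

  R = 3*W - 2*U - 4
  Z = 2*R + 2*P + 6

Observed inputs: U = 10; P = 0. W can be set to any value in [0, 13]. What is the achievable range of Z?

Substituting into the R equation gives R = 3*W - 24.
So Z = 6*W - 42.
Linear in W, so extremes are at the endpoints: W = 0 gives Z = -42; W = 13 gives Z = 36.

-42 to 36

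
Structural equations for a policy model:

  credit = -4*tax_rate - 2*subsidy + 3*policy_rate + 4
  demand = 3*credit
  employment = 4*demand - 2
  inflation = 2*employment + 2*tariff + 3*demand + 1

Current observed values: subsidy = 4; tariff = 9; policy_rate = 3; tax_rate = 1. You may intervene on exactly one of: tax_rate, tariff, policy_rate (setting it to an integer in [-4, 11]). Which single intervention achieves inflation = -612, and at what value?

set tax_rate = 6

Intervening on tax_rate: with other inputs at their observed values, inflation = -132*tax_rate + 180. Solving for -612 gives tax_rate = 6, within [-4, 11].
Intervening on tariff: inflation = 2*tariff + 30. Reaching -612 requires tariff = -321, outside [-4, 11].
Intervening on policy_rate: inflation = 99*policy_rate - 249. Reaching -612 requires policy_rate = -11/3, not an integer.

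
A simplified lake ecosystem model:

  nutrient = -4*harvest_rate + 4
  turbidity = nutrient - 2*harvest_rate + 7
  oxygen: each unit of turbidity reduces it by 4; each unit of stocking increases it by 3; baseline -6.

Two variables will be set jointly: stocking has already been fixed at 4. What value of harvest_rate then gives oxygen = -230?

With stocking held at 4:
Substituting into the turbidity equation gives turbidity = -6*harvest_rate + 11.
Substituting into the oxygen equation gives oxygen = 24*harvest_rate - 38.
Solve 24*harvest_rate - 38 = -230: harvest_rate = (-230 + 38) / 24 = -8.

harvest_rate = -8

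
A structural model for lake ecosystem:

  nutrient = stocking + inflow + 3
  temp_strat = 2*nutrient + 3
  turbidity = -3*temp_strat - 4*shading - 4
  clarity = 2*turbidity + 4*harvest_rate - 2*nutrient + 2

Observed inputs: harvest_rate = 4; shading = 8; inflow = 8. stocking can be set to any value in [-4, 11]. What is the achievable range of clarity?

Substituting into the nutrient equation gives nutrient = stocking + 11.
This gives temp_strat = 2*stocking + 25.
turbidity becomes -6*stocking - 111.
clarity becomes -14*stocking - 226.
Linear in stocking, so extremes are at the endpoints: stocking = -4 gives clarity = -170; stocking = 11 gives clarity = -380.

-380 to -170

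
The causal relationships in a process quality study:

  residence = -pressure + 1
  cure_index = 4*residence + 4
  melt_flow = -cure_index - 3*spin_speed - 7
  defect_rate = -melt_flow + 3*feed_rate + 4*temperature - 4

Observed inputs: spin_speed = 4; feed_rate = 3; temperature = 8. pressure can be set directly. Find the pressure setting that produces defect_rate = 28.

Substituting into the cure_index equation gives cure_index = -4*pressure + 8.
melt_flow becomes 4*pressure - 27.
This gives defect_rate = -4*pressure + 64.
Solve -4*pressure + 64 = 28: pressure = (28 - 64) / -4 = 9.

pressure = 9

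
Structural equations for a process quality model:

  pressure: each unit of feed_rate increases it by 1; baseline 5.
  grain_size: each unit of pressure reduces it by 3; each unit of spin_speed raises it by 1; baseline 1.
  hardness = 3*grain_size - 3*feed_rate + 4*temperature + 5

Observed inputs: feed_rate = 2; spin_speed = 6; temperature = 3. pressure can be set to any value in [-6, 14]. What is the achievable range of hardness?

Intervening on pressure fixes its value directly, overriding its dependence on feed_rate.
Substituting into the grain_size equation gives grain_size = -3*pressure + 7.
So hardness = -9*pressure + 32.
Linear in pressure, so extremes are at the endpoints: pressure = -6 gives hardness = 86; pressure = 14 gives hardness = -94.

-94 to 86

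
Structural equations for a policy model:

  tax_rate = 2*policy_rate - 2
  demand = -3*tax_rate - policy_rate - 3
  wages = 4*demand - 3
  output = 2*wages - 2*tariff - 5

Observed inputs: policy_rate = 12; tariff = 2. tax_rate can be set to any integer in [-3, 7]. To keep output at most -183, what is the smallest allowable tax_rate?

Intervening on tax_rate fixes its value directly, overriding its dependence on policy_rate.
Substituting into the demand equation gives demand = -3*tax_rate - 15.
wages becomes -12*tax_rate - 63.
output becomes -24*tax_rate - 135.
Require -24*tax_rate - 135 ≤ -183, so tax_rate ≥ 2.
The smallest integer in [-3, 7] satisfying this is 2.

tax_rate = 2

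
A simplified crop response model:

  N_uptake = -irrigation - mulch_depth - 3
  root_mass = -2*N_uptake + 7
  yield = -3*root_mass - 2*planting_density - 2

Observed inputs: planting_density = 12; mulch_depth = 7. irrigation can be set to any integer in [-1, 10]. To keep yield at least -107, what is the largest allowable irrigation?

Substituting into the N_uptake equation gives N_uptake = -irrigation - 10.
Substituting into the root_mass equation gives root_mass = 2*irrigation + 27.
Substituting into the yield equation gives yield = -6*irrigation - 107.
Require -6*irrigation - 107 ≥ -107, so irrigation ≤ 0.
The largest integer in [-1, 10] satisfying this is 0.

irrigation = 0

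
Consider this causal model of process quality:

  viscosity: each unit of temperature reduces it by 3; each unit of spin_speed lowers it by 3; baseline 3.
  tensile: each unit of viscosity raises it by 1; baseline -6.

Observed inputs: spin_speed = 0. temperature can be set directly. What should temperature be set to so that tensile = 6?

temperature = -3

Substituting into the viscosity equation gives viscosity = -3*temperature + 3.
Substituting into the tensile equation gives tensile = -3*temperature - 3.
Solve -3*temperature - 3 = 6: temperature = (6 + 3) / -3 = -3.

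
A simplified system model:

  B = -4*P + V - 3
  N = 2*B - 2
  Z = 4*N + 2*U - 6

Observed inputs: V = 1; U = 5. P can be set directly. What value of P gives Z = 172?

Substituting into the B equation gives B = -4*P - 2.
N becomes -8*P - 6.
So Z = -32*P - 20.
Solve -32*P - 20 = 172: P = (172 + 20) / -32 = -6.

P = -6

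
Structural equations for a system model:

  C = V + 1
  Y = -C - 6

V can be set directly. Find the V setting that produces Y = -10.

V = 3

Substituting into the Y equation gives Y = -V - 7.
Solve -V - 7 = -10: V = (-10 + 7) / -1 = 3.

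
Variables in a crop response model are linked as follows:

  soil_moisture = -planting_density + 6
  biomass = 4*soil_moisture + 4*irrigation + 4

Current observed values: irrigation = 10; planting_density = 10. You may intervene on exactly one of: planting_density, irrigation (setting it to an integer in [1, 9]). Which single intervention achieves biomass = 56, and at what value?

Intervening on planting_density: with other inputs at their observed values, biomass = -4*planting_density + 68. Solving for 56 gives planting_density = 3, within [1, 9].
Intervening on irrigation: biomass = 4*irrigation - 12. Reaching 56 requires irrigation = 17, outside [1, 9].

set planting_density = 3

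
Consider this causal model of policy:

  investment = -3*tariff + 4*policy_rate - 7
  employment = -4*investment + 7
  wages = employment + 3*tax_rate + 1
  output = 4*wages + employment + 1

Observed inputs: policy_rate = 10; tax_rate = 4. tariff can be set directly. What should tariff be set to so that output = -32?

Substituting into the investment equation gives investment = -3*tariff + 33.
Substituting into the employment equation gives employment = 12*tariff - 125.
Substituting into the wages equation gives wages = 12*tariff - 112.
Substituting into the output equation gives output = 60*tariff - 572.
Solve 60*tariff - 572 = -32: tariff = (-32 + 572) / 60 = 9.

tariff = 9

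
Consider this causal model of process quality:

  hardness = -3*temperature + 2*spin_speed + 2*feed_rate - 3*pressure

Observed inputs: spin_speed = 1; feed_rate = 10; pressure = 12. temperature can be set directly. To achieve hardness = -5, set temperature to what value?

Substituting into the hardness equation gives hardness = -3*temperature - 14.
Solve -3*temperature - 14 = -5: temperature = (-5 + 14) / -3 = -3.

temperature = -3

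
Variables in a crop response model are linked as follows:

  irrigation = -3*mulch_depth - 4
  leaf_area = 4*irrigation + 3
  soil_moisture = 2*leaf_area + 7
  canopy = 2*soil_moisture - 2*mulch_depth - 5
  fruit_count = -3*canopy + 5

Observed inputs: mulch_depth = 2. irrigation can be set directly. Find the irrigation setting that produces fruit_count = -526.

irrigation = 10

Intervening on irrigation fixes its value directly, overriding its dependence on mulch_depth.
Substituting into the soil_moisture equation gives soil_moisture = 8*irrigation + 13.
Substituting into the canopy equation gives canopy = 16*irrigation + 17.
Substituting into the fruit_count equation gives fruit_count = -48*irrigation - 46.
Solve -48*irrigation - 46 = -526: irrigation = (-526 + 46) / -48 = 10.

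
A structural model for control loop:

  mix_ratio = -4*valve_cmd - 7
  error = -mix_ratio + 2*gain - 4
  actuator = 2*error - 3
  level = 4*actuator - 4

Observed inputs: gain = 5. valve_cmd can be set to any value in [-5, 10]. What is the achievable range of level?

Substituting into the error equation gives error = 4*valve_cmd + 13.
Substituting into the actuator equation gives actuator = 8*valve_cmd + 23.
Substituting into the level equation gives level = 32*valve_cmd + 88.
Linear in valve_cmd, so extremes are at the endpoints: valve_cmd = -5 gives level = -72; valve_cmd = 10 gives level = 408.

-72 to 408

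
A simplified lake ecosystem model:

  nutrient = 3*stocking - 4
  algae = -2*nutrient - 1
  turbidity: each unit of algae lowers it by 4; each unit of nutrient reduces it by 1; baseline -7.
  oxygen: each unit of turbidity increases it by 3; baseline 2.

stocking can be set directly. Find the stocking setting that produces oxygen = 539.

stocking = 10

Substituting into the algae equation gives algae = -6*stocking + 7.
This gives turbidity = 21*stocking - 31.
Substituting into the oxygen equation gives oxygen = 63*stocking - 91.
Solve 63*stocking - 91 = 539: stocking = (539 + 91) / 63 = 10.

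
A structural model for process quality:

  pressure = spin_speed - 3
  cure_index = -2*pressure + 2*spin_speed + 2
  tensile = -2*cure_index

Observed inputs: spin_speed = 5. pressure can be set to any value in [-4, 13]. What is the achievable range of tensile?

-40 to 28

Intervening on pressure fixes its value directly, overriding its dependence on spin_speed.
Substituting into the cure_index equation gives cure_index = -2*pressure + 12.
Substituting into the tensile equation gives tensile = 4*pressure - 24.
Linear in pressure, so extremes are at the endpoints: pressure = -4 gives tensile = -40; pressure = 13 gives tensile = 28.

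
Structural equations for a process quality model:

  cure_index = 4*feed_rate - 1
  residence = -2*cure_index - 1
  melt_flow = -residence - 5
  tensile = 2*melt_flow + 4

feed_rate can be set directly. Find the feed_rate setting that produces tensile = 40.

feed_rate = 3

Substituting into the residence equation gives residence = -8*feed_rate + 1.
Substituting into the melt_flow equation gives melt_flow = 8*feed_rate - 6.
This gives tensile = 16*feed_rate - 8.
Solve 16*feed_rate - 8 = 40: feed_rate = (40 + 8) / 16 = 3.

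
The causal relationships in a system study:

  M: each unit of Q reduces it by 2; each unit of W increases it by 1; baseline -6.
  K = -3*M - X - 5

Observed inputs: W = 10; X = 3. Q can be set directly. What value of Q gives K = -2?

Q = 3

Substituting into the M equation gives M = -2*Q + 4.
So K = 6*Q - 20.
Solve 6*Q - 20 = -2: Q = (-2 + 20) / 6 = 3.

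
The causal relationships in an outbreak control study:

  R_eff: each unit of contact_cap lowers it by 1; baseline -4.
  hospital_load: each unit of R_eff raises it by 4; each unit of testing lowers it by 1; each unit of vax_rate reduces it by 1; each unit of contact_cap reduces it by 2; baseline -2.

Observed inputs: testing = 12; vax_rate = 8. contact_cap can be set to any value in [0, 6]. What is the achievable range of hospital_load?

-74 to -38

Substituting into the hospital_load equation gives hospital_load = -6*contact_cap - 38.
Linear in contact_cap, so extremes are at the endpoints: contact_cap = 0 gives hospital_load = -38; contact_cap = 6 gives hospital_load = -74.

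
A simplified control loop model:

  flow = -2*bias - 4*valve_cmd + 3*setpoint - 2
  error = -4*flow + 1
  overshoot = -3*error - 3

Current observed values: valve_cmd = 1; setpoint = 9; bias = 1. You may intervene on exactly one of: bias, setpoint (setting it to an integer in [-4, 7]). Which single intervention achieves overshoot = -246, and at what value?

Intervening on bias: overshoot = -24*bias + 246. Reaching -246 requires bias = 41/2, not an integer.
Intervening on setpoint: with other inputs at their observed values, overshoot = 36*setpoint - 102. Solving for -246 gives setpoint = -4, within [-4, 7].

set setpoint = -4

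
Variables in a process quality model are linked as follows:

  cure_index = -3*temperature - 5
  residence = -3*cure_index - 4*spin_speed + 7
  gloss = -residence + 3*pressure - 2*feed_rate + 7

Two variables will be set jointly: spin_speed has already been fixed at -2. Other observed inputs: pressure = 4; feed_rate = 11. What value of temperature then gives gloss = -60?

temperature = 3

With spin_speed held at -2:
Substituting into the residence equation gives residence = 9*temperature + 30.
This gives gloss = -9*temperature - 33.
Solve -9*temperature - 33 = -60: temperature = (-60 + 33) / -9 = 3.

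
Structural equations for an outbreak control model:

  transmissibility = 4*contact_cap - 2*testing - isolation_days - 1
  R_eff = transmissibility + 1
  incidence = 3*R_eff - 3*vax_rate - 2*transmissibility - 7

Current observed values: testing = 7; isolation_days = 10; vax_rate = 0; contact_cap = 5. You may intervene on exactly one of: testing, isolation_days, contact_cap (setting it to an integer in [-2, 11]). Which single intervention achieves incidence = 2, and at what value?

set isolation_days = -1

Intervening on testing: incidence = -2*testing + 5. Reaching 2 requires testing = 3/2, not an integer.
Intervening on isolation_days: with other inputs at their observed values, incidence = -isolation_days + 1. Solving for 2 gives isolation_days = -1, within [-2, 11].
Intervening on contact_cap: incidence = 4*contact_cap - 29. Reaching 2 requires contact_cap = 31/4, not an integer.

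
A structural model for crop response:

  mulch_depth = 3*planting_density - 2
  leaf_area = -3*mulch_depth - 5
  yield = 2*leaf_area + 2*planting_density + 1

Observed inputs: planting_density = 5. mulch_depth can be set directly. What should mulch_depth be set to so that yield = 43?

Intervening on mulch_depth fixes its value directly, overriding its dependence on planting_density.
Substituting into the yield equation gives yield = -6*mulch_depth + 1.
Solve -6*mulch_depth + 1 = 43: mulch_depth = (43 - 1) / -6 = -7.

mulch_depth = -7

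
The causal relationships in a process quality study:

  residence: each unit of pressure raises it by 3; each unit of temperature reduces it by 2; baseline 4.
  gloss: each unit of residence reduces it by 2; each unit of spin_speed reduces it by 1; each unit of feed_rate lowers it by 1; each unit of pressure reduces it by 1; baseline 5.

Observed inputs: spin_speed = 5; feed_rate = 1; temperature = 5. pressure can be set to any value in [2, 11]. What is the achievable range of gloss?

Substituting into the residence equation gives residence = 3*pressure - 6.
gloss becomes -7*pressure + 11.
Linear in pressure, so extremes are at the endpoints: pressure = 2 gives gloss = -3; pressure = 11 gives gloss = -66.

-66 to -3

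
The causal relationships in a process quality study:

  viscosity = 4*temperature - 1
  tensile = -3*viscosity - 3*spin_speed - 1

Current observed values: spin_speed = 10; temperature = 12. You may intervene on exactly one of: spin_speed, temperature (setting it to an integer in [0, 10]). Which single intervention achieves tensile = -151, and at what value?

set spin_speed = 3

Intervening on spin_speed: with other inputs at their observed values, tensile = -3*spin_speed - 142. Solving for -151 gives spin_speed = 3, within [0, 10].
Intervening on temperature: tensile = -12*temperature - 28. Reaching -151 requires temperature = 41/4, not an integer.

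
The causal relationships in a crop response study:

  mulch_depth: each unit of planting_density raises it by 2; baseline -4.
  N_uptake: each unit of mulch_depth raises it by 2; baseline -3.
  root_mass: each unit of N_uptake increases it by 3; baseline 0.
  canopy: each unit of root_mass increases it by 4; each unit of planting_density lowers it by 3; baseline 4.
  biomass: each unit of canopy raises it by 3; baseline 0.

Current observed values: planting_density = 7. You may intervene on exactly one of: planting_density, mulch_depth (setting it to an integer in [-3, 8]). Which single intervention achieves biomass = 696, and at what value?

set planting_density = 8

Intervening on planting_density: with other inputs at their observed values, biomass = 135*planting_density - 384. Solving for 696 gives planting_density = 8, within [-3, 8].
Intervening on mulch_depth: biomass = 72*mulch_depth - 159. Reaching 696 requires mulch_depth = 95/8, not an integer.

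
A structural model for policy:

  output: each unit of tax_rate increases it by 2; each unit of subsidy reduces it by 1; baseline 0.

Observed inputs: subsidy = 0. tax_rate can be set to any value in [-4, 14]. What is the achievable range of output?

Substituting into the output equation gives output = 2*tax_rate.
Linear in tax_rate, so extremes are at the endpoints: tax_rate = -4 gives output = -8; tax_rate = 14 gives output = 28.

-8 to 28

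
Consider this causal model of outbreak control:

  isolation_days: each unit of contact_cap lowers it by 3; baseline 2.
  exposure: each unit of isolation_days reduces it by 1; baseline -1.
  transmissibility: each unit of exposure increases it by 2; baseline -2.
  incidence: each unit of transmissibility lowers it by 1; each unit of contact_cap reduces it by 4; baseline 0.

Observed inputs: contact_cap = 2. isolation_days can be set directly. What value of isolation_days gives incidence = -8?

isolation_days = -2

Intervening on isolation_days fixes its value directly, overriding its dependence on contact_cap.
Substituting into the transmissibility equation gives transmissibility = -2*isolation_days - 4.
Substituting into the incidence equation gives incidence = 2*isolation_days - 4.
Solve 2*isolation_days - 4 = -8: isolation_days = (-8 + 4) / 2 = -2.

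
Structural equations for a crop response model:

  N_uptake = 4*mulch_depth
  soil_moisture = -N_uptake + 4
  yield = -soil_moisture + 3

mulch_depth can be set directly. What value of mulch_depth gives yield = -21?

mulch_depth = -5

Substituting into the soil_moisture equation gives soil_moisture = -4*mulch_depth + 4.
Substituting into the yield equation gives yield = 4*mulch_depth - 1.
Solve 4*mulch_depth - 1 = -21: mulch_depth = (-21 + 1) / 4 = -5.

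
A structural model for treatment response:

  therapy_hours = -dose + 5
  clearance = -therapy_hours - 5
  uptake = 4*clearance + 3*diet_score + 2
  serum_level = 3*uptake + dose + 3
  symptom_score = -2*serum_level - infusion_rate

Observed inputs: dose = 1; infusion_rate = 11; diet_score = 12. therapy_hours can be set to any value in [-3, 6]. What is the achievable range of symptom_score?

Intervening on therapy_hours fixes its value directly, overriding its dependence on dose.
Substituting into the uptake equation gives uptake = -4*therapy_hours + 18.
serum_level becomes -12*therapy_hours + 58.
This gives symptom_score = 24*therapy_hours - 127.
Linear in therapy_hours, so extremes are at the endpoints: therapy_hours = -3 gives symptom_score = -199; therapy_hours = 6 gives symptom_score = 17.

-199 to 17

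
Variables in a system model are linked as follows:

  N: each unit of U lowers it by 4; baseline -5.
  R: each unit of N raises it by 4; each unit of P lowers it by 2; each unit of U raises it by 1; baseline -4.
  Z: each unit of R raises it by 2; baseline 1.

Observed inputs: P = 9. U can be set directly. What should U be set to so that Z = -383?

Substituting into the R equation gives R = -15*U - 42.
Substituting into the Z equation gives Z = -30*U - 83.
Solve -30*U - 83 = -383: U = (-383 + 83) / -30 = 10.

U = 10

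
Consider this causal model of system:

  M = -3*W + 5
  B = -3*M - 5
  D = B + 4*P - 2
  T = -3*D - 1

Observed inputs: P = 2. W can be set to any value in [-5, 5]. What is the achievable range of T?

Substituting into the B equation gives B = 9*W - 20.
Substituting into the D equation gives D = 9*W - 14.
Substituting into the T equation gives T = -27*W + 41.
Linear in W, so extremes are at the endpoints: W = -5 gives T = 176; W = 5 gives T = -94.

-94 to 176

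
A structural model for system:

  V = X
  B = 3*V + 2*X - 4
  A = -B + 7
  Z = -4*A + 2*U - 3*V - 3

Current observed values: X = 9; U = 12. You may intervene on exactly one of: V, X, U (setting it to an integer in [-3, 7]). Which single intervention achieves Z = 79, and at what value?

Intervening on V: Z = 9*V + 49. Reaching 79 requires V = 10/3, not an integer.
Intervening on X: with other inputs at their observed values, Z = 17*X - 23. Solving for 79 gives X = 6, within [-3, 7].
Intervening on U: Z = 2*U + 106. Reaching 79 requires U = -27/2, not an integer.

set X = 6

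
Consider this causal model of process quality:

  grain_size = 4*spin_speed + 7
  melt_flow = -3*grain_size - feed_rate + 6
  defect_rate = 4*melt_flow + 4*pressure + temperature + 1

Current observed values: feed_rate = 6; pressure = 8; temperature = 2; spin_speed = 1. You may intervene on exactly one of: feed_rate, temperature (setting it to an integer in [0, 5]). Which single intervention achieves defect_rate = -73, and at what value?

set feed_rate = 0

Intervening on feed_rate: with other inputs at their observed values, defect_rate = -4*feed_rate - 73. Solving for -73 gives feed_rate = 0, within [0, 5].
Intervening on temperature: defect_rate = temperature - 99. Reaching -73 requires temperature = 26, outside [0, 5].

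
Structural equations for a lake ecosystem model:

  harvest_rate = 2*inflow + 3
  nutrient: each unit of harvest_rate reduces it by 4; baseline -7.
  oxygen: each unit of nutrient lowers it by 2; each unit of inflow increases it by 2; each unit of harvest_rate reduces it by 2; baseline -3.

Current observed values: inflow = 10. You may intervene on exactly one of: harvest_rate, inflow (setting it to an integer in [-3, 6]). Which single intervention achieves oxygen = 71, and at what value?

set inflow = 3

Intervening on harvest_rate: oxygen = 6*harvest_rate + 31. Reaching 71 requires harvest_rate = 20/3, not an integer.
Intervening on inflow: with other inputs at their observed values, oxygen = 14*inflow + 29. Solving for 71 gives inflow = 3, within [-3, 6].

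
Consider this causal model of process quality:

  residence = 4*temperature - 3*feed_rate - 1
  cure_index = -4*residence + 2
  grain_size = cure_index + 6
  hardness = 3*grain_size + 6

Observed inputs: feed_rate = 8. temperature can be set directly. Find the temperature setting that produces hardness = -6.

Substituting into the residence equation gives residence = 4*temperature - 25.
cure_index becomes -16*temperature + 102.
Substituting into the grain_size equation gives grain_size = -16*temperature + 108.
This gives hardness = -48*temperature + 330.
Solve -48*temperature + 330 = -6: temperature = (-6 - 330) / -48 = 7.

temperature = 7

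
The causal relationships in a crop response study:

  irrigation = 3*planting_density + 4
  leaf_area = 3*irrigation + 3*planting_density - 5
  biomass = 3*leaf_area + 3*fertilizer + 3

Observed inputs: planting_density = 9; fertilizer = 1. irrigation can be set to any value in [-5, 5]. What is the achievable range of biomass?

Intervening on irrigation fixes its value directly, overriding its dependence on planting_density.
Substituting into the leaf_area equation gives leaf_area = 3*irrigation + 22.
Substituting into the biomass equation gives biomass = 9*irrigation + 72.
Linear in irrigation, so extremes are at the endpoints: irrigation = -5 gives biomass = 27; irrigation = 5 gives biomass = 117.

27 to 117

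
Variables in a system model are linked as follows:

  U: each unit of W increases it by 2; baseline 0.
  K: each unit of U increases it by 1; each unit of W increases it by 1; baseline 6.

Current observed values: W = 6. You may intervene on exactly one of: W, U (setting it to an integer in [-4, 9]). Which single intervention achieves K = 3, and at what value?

Intervening on W: with other inputs at their observed values, K = 3*W + 6. Solving for 3 gives W = -1, within [-4, 9].
Intervening on U: K = U + 12. Reaching 3 requires U = -9, outside [-4, 9].

set W = -1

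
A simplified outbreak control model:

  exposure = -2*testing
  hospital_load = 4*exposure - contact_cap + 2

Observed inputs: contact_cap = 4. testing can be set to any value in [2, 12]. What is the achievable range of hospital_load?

-98 to -18

Substituting into the hospital_load equation gives hospital_load = -8*testing - 2.
Linear in testing, so extremes are at the endpoints: testing = 2 gives hospital_load = -18; testing = 12 gives hospital_load = -98.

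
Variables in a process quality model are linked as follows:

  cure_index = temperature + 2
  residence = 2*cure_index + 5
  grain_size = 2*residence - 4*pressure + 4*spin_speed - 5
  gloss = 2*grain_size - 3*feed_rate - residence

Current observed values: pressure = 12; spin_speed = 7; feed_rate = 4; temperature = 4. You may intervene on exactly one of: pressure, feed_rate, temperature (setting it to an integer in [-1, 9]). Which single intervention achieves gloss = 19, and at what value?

set temperature = 9

Intervening on pressure: gloss = -8*pressure + 85. Reaching 19 requires pressure = 33/4, not an integer.
Intervening on feed_rate: gloss = -3*feed_rate + 1. Reaching 19 requires feed_rate = -6, outside [-1, 9].
Intervening on temperature: with other inputs at their observed values, gloss = 6*temperature - 35. Solving for 19 gives temperature = 9, within [-1, 9].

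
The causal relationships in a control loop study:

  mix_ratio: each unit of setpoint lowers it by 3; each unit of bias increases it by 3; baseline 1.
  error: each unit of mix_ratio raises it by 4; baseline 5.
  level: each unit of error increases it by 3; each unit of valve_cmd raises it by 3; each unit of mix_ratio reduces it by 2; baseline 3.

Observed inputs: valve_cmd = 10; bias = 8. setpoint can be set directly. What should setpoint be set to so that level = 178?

setpoint = 4

Substituting into the mix_ratio equation gives mix_ratio = -3*setpoint + 25.
error becomes -12*setpoint + 105.
Substituting into the level equation gives level = -30*setpoint + 298.
Solve -30*setpoint + 298 = 178: setpoint = (178 - 298) / -30 = 4.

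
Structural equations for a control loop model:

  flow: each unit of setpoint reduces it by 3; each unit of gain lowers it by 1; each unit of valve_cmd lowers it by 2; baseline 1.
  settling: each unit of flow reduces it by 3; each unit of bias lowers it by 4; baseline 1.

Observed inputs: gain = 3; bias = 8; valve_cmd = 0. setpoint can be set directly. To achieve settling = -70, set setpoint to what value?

Substituting into the flow equation gives flow = -3*setpoint - 2.
settling becomes 9*setpoint - 25.
Solve 9*setpoint - 25 = -70: setpoint = (-70 + 25) / 9 = -5.

setpoint = -5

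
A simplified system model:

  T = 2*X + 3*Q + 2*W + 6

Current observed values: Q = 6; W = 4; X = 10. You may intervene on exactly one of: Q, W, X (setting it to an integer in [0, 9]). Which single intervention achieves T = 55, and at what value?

Intervening on Q: with other inputs at their observed values, T = 3*Q + 34. Solving for 55 gives Q = 7, within [0, 9].
Intervening on W: T = 2*W + 44. Reaching 55 requires W = 11/2, not an integer.
Intervening on X: T = 2*X + 32. Reaching 55 requires X = 23/2, not an integer.

set Q = 7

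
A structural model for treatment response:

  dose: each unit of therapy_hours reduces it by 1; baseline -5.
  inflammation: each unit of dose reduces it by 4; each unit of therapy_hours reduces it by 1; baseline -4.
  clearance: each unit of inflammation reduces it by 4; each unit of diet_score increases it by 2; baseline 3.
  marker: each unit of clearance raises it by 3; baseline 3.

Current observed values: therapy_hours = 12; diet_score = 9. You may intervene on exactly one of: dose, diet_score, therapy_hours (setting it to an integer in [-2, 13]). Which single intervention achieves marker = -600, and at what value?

Intervening on dose: marker = 48*dose + 258. Reaching -600 requires dose = -143/8, not an integer.
Intervening on diet_score: with other inputs at their observed values, marker = 6*diet_score - 612. Solving for -600 gives diet_score = 2, within [-2, 13].
Intervening on therapy_hours: marker = -36*therapy_hours - 126. Reaching -600 requires therapy_hours = 79/6, not an integer.

set diet_score = 2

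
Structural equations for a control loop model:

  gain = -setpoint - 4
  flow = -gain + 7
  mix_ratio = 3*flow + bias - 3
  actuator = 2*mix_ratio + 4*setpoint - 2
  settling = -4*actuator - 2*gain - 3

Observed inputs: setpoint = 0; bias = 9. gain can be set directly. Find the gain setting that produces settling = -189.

gain = 1

Intervening on gain fixes its value directly, overriding its dependence on setpoint.
Substituting into the mix_ratio equation gives mix_ratio = -3*gain + 27.
Substituting into the actuator equation gives actuator = -6*gain + 52.
Substituting into the settling equation gives settling = 22*gain - 211.
Solve 22*gain - 211 = -189: gain = (-189 + 211) / 22 = 1.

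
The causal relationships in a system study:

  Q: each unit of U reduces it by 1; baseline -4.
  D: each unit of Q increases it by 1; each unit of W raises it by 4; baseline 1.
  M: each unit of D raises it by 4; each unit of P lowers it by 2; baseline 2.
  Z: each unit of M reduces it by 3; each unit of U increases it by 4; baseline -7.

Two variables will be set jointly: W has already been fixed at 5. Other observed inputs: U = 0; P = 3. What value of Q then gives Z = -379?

Q = 11

With W held at 5:
Intervening on Q fixes its value directly, overriding its dependence on U.
Substituting into the D equation gives D = Q + 21.
M becomes 4*Q + 80.
Substituting into the Z equation gives Z = -12*Q - 247.
Solve -12*Q - 247 = -379: Q = (-379 + 247) / -12 = 11.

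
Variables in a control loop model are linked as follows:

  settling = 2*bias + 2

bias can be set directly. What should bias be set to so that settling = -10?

bias = -6

Solve 2*bias + 2 = -10: bias = (-10 - 2) / 2 = -6.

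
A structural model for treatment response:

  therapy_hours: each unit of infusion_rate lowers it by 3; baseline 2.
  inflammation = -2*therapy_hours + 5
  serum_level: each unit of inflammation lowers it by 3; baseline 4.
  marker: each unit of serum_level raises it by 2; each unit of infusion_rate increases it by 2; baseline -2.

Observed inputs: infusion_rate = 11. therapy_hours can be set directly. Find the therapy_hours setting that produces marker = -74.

Intervening on therapy_hours fixes its value directly, overriding its dependence on infusion_rate.
Substituting into the serum_level equation gives serum_level = 6*therapy_hours - 11.
Substituting into the marker equation gives marker = 12*therapy_hours - 2.
Solve 12*therapy_hours - 2 = -74: therapy_hours = (-74 + 2) / 12 = -6.

therapy_hours = -6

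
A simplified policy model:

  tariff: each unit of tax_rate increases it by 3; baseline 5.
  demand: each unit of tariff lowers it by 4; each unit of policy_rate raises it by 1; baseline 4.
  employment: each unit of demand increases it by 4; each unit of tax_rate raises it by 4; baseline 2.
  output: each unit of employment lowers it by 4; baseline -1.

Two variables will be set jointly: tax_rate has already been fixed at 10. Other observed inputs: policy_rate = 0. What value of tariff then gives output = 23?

With tax_rate held at 10:
Intervening on tariff fixes its value directly, overriding its dependence on tax_rate.
Substituting into the demand equation gives demand = -4*tariff + 4.
employment becomes -16*tariff + 58.
Substituting into the output equation gives output = 64*tariff - 233.
Solve 64*tariff - 233 = 23: tariff = (23 + 233) / 64 = 4.

tariff = 4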